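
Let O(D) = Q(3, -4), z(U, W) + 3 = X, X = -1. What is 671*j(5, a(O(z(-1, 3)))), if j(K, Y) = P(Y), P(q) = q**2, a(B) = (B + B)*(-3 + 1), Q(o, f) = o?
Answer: 96624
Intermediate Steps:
z(U, W) = -4 (z(U, W) = -3 - 1 = -4)
O(D) = 3
a(B) = -4*B (a(B) = (2*B)*(-2) = -4*B)
j(K, Y) = Y**2
671*j(5, a(O(z(-1, 3)))) = 671*(-4*3)**2 = 671*(-12)**2 = 671*144 = 96624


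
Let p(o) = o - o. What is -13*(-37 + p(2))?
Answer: 481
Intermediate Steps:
p(o) = 0
-13*(-37 + p(2)) = -13*(-37 + 0) = -13*(-37) = 481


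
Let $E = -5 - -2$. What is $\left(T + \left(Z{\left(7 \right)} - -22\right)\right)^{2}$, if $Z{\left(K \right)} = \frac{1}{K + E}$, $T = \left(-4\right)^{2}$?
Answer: $\frac{23409}{16} \approx 1463.1$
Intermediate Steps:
$E = -3$ ($E = -5 + 2 = -3$)
$T = 16$
$Z{\left(K \right)} = \frac{1}{-3 + K}$ ($Z{\left(K \right)} = \frac{1}{K - 3} = \frac{1}{-3 + K}$)
$\left(T + \left(Z{\left(7 \right)} - -22\right)\right)^{2} = \left(16 + \left(\frac{1}{-3 + 7} - -22\right)\right)^{2} = \left(16 + \left(\frac{1}{4} + 22\right)\right)^{2} = \left(16 + \frac{89}{4}\right)^{2} = \left(\frac{153}{4}\right)^{2} = \frac{23409}{16}$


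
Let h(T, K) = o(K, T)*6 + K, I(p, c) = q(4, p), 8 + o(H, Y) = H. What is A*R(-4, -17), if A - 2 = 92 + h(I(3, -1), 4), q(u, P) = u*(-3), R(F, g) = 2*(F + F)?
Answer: -1184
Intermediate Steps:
o(H, Y) = -8 + H
R(F, g) = 4*F (R(F, g) = 2*(2*F) = 4*F)
q(u, P) = -3*u
I(p, c) = -12 (I(p, c) = -3*4 = -12)
h(T, K) = -48 + 7*K (h(T, K) = (-8 + K)*6 + K = (-48 + 6*K) + K = -48 + 7*K)
A = 74 (A = 2 + (92 + (-48 + 7*4)) = 2 + (92 + (-48 + 28)) = 2 + (92 - 20) = 2 + 72 = 74)
A*R(-4, -17) = 74*(4*(-4)) = 74*(-16) = -1184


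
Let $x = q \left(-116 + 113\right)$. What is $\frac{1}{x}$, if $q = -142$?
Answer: $\frac{1}{426} \approx 0.0023474$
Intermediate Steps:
$x = 426$ ($x = - 142 \left(-116 + 113\right) = \left(-142\right) \left(-3\right) = 426$)
$\frac{1}{x} = \frac{1}{426}$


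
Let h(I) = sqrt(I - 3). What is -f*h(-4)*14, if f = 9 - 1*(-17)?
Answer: -364*I*sqrt(7) ≈ -963.05*I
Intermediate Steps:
f = 26 (f = 9 + 17 = 26)
h(I) = sqrt(-3 + I)
-f*h(-4)*14 = -26*sqrt(-3 - 4)*14 = -26*sqrt(-7)*14 = -26*(I*sqrt(7))*14 = -26*I*sqrt(7)*14 = -364*I*sqrt(7)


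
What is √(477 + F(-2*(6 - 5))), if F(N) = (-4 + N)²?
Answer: 3*√57 ≈ 22.650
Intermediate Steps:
√(477 + F(-2*(6 - 5))) = √(477 + (-4 - 2*(6 - 5))²) = √(477 + (-4 - 2*1)²) = √(477 + (-4 - 2)²) = √(477 + (-6)²) = √(477 + 36) = √513 = 3*√57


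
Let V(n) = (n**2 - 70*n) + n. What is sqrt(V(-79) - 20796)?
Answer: 4*I*sqrt(569) ≈ 95.415*I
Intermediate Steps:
V(n) = n**2 - 69*n
sqrt(V(-79) - 20796) = sqrt(-79*(-69 - 79) - 20796) = sqrt(-79*(-148) - 20796) = sqrt(11692 - 20796) = sqrt(-9104) = 4*I*sqrt(569)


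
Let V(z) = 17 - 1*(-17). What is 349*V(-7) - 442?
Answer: 11424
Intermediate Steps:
V(z) = 34 (V(z) = 17 + 17 = 34)
349*V(-7) - 442 = 349*34 - 442 = 11866 - 442 = 11424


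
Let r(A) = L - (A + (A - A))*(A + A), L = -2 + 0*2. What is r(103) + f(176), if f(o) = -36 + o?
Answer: -21080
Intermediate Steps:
L = -2 (L = -2 + 0 = -2)
r(A) = -2 - 2*A**2 (r(A) = -2 - (A + (A - A))*(A + A) = -2 - (A + 0)*2*A = -2 - A*2*A = -2 - 2*A**2)
r(103) + f(176) = (-2 - 2*103**2) + (-36 + 176) = (-2 - 2*10609) + 140 = (-2 - 21218) + 140 = -21220 + 140 = -21080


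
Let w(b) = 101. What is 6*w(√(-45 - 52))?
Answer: 606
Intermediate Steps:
6*w(√(-45 - 52)) = 6*101 = 606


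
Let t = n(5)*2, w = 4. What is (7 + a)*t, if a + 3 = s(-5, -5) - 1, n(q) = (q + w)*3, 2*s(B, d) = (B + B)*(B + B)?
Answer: 2862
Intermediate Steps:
s(B, d) = 2*B**2 (s(B, d) = ((B + B)*(B + B))/2 = ((2*B)*(2*B))/2 = (4*B**2)/2 = 2*B**2)
n(q) = 12 + 3*q (n(q) = (q + 4)*3 = (4 + q)*3 = 12 + 3*q)
a = 46 (a = -3 + (2*(-5)**2 - 1) = -3 + (2*25 - 1) = -3 + (50 - 1) = -3 + 49 = 46)
t = 54 (t = (12 + 3*5)*2 = (12 + 15)*2 = 27*2 = 54)
(7 + a)*t = (7 + 46)*54 = 53*54 = 2862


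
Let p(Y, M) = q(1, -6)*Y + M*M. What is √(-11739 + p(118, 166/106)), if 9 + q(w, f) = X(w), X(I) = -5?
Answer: I*√37608430/53 ≈ 115.71*I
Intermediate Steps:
q(w, f) = -14 (q(w, f) = -9 - 5 = -14)
p(Y, M) = M² - 14*Y (p(Y, M) = -14*Y + M*M = -14*Y + M² = M² - 14*Y)
√(-11739 + p(118, 166/106)) = √(-11739 + ((166/106)² - 14*118)) = √(-11739 + ((166*(1/106))² - 1652)) = √(-11739 + ((83/53)² - 1652)) = √(-11739 + (6889/2809 - 1652)) = √(-11739 - 4633579/2809) = √(-37608430/2809) = I*√37608430/53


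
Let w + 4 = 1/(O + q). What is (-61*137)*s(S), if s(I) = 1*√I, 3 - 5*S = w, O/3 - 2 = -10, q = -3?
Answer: -8357*√114/9 ≈ -9914.3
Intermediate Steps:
O = -24 (O = 6 + 3*(-10) = 6 - 30 = -24)
w = -109/27 (w = -4 + 1/(-24 - 3) = -4 + 1/(-27) = -4 - 1/27 = -109/27 ≈ -4.0370)
S = 38/27 (S = ⅗ - ⅕*(-109/27) = ⅗ + 109/135 = 38/27 ≈ 1.4074)
s(I) = √I
(-61*137)*s(S) = (-61*137)*√(38/27) = -8357*√114/9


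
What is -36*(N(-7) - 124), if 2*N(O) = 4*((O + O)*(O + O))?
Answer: -9648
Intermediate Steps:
N(O) = 8*O² (N(O) = (4*((O + O)*(O + O)))/2 = (4*((2*O)*(2*O)))/2 = (4*(4*O²))/2 = (16*O²)/2 = 8*O²)
-36*(N(-7) - 124) = -36*(8*(-7)² - 124) = -36*(8*49 - 124) = -36*(392 - 124) = -36*268 = -9648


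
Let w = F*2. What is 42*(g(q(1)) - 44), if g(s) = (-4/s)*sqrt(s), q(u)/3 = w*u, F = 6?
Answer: -1876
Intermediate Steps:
w = 12 (w = 6*2 = 12)
q(u) = 36*u (q(u) = 3*(12*u) = 36*u)
g(s) = -4/sqrt(s)
42*(g(q(1)) - 44) = 42*(-4/sqrt(36*1) - 44) = 42*(-4/sqrt(36) - 44) = 42*(-4*1/6 - 44) = 42*(-2/3 - 44) = 42*(-134/3) = -1876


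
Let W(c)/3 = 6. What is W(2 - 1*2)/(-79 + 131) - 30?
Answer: -771/26 ≈ -29.654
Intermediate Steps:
W(c) = 18 (W(c) = 3*6 = 18)
W(2 - 1*2)/(-79 + 131) - 30 = 18/(-79 + 131) - 30 = 18/52 - 30 = 18*(1/52) - 30 = 9/26 - 30 = -771/26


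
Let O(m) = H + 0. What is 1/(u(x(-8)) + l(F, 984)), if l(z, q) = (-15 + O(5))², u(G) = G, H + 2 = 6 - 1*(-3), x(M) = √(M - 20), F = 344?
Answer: 16/1031 - I*√7/2062 ≈ 0.015519 - 0.0012831*I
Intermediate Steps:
x(M) = √(-20 + M)
H = 7 (H = -2 + (6 - 1*(-3)) = -2 + (6 + 3) = -2 + 9 = 7)
O(m) = 7 (O(m) = 7 + 0 = 7)
l(z, q) = 64 (l(z, q) = (-15 + 7)² = (-8)² = 64)
1/(u(x(-8)) + l(F, 984)) = 1/(√(-20 - 8) + 64) = 1/(√(-28) + 64) = 1/(2*I*√7 + 64) = 1/(64 + 2*I*√7)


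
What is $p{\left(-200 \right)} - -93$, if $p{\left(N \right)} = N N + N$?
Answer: $39893$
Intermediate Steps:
$p{\left(N \right)} = N + N^{2}$ ($p{\left(N \right)} = N^{2} + N = N + N^{2}$)
$p{\left(-200 \right)} - -93 = - 200 \left(1 - 200\right) - -93 = \left(-200\right) \left(-199\right) + 93 = 39800 + 93 = 39893$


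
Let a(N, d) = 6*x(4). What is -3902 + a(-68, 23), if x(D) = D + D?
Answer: -3854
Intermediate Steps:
x(D) = 2*D
a(N, d) = 48 (a(N, d) = 6*(2*4) = 6*8 = 48)
-3902 + a(-68, 23) = -3902 + 48 = -3854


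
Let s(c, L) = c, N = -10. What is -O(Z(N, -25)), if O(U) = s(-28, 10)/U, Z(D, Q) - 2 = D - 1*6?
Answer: -2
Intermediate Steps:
Z(D, Q) = -4 + D (Z(D, Q) = 2 + (D - 1*6) = 2 + (D - 6) = 2 + (-6 + D) = -4 + D)
O(U) = -28/U
-O(Z(N, -25)) = -(-28)/(-4 - 10) = -(-28)/(-14) = -(-28)*(-1)/14 = -1*2 = -2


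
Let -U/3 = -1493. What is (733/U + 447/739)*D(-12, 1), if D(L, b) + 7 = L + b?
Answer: -15262800/1103327 ≈ -13.833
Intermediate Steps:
U = 4479 (U = -3*(-1493) = 4479)
D(L, b) = -7 + L + b (D(L, b) = -7 + (L + b) = -7 + L + b)
(733/U + 447/739)*D(-12, 1) = (733/4479 + 447/739)*(-7 - 12 + 1) = (733*(1/4479) + 447*(1/739))*(-18) = (733/4479 + 447/739)*(-18) = (2543800/3309981)*(-18) = -15262800/1103327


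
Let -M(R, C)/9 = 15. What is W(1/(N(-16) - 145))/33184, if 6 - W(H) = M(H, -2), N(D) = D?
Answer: 141/33184 ≈ 0.0042490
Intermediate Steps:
M(R, C) = -135 (M(R, C) = -9*15 = -135)
W(H) = 141 (W(H) = 6 - 1*(-135) = 6 + 135 = 141)
W(1/(N(-16) - 145))/33184 = 141/33184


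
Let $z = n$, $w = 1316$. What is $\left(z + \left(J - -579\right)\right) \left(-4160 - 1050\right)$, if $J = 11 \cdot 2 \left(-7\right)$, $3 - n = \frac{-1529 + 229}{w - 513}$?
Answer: $- \frac{1797366640}{803} \approx -2.2383 \cdot 10^{6}$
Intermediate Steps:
$n = \frac{3709}{803}$ ($n = 3 - \frac{-1529 + 229}{1316 - 513} = 3 - - \frac{1300}{803} = 3 + \frac{1300}{803} = \frac{3709}{803} \approx 4.6189$)
$J = -154$ ($J = 22 \left(-7\right) = -154$)
$z = \frac{3709}{803} \approx 4.6189$
$\left(z + \left(J - -579\right)\right) \left(-4160 - 1050\right) = \left(\frac{3709}{803} - -425\right) \left(-4160 - 1050\right) = \left(\frac{3709}{803} + \left(-154 + 579\right)\right) \left(-5210\right) = \left(\frac{3709}{803} + 425\right) \left(-5210\right) = \frac{344984}{803} \left(-5210\right) = - \frac{1797366640}{803}$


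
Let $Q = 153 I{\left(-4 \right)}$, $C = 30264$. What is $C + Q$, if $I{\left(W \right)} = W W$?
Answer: $32712$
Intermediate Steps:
$I{\left(W \right)} = W^{2}$
$Q = 2448$ ($Q = 153 \left(-4\right)^{2} = 153 \cdot 16 = 2448$)
$C + Q = 30264 + 2448 = 32712$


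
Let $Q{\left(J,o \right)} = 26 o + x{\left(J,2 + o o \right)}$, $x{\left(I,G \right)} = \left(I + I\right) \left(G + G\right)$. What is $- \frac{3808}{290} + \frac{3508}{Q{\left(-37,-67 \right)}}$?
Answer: $- \frac{25387066}{1932589} \approx -13.136$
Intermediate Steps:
$x{\left(I,G \right)} = 4 G I$ ($x{\left(I,G \right)} = 2 I 2 G = 4 G I$)
$Q{\left(J,o \right)} = 26 o + 4 J \left(2 + o^{2}\right)$ ($Q{\left(J,o \right)} = 26 o + 4 \left(2 + o o\right) J = 26 o + 4 \left(2 + o^{2}\right) J = 26 o + 4 J \left(2 + o^{2}\right)$)
$- \frac{3808}{290} + \frac{3508}{Q{\left(-37,-67 \right)}} = - \frac{3808}{290} + \frac{3508}{26 \left(-67\right) + 4 \left(-37\right) \left(2 + \left(-67\right)^{2}\right)} = \left(-3808\right) \frac{1}{290} + \frac{3508}{-1742 + 4 \left(-37\right) \left(2 + 4489\right)} = - \frac{1904}{145} + \frac{3508}{-1742 + 4 \left(-37\right) 4491} = - \frac{1904}{145} + \frac{3508}{-1742 - 664668} = - \frac{1904}{145} + \frac{3508}{-666410} = - \frac{1904}{145} + 3508 \left(- \frac{1}{666410}\right) = - \frac{1904}{145} - \frac{1754}{333205} = - \frac{25387066}{1932589}$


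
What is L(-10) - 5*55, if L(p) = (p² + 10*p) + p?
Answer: -285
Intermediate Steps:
L(p) = p² + 11*p
L(-10) - 5*55 = -10*(11 - 10) - 5*55 = -10*1 - 275 = -10 - 275 = -285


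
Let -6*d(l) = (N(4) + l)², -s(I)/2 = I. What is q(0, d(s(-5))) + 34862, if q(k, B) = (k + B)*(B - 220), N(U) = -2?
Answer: 335902/9 ≈ 37322.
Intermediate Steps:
s(I) = -2*I
d(l) = -(-2 + l)²/6
q(k, B) = (-220 + B)*(B + k) (q(k, B) = (B + k)*(-220 + B) = (-220 + B)*(B + k))
q(0, d(s(-5))) + 34862 = ((-(-2 - 2*(-5))²/6)² - (-110)*(-2 - 2*(-5))²/3 - 220*0 - (-2 - 2*(-5))²/6*0) + 34862 = ((-(-2 + 10)²/6)² - (-110)*(-2 + 10)²/3 + 0 - (-2 + 10)²/6*0) + 34862 = ((-⅙*8²)² - (-110)*8²/3 + 0 - ⅙*8²*0) + 34862 = ((-⅙*64)² - (-110)*64/3 + 0 - ⅙*64*0) + 34862 = ((-32/3)² - 220*(-32/3) + 0 - 32/3*0) + 34862 = (1024/9 + 7040/3 + 0 + 0) + 34862 = 22144/9 + 34862 = 335902/9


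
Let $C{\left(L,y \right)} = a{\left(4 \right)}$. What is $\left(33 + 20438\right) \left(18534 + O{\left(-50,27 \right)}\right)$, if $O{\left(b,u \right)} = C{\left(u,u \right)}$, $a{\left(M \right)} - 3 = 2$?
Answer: $379511869$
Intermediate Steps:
$a{\left(M \right)} = 5$ ($a{\left(M \right)} = 3 + 2 = 5$)
$C{\left(L,y \right)} = 5$
$O{\left(b,u \right)} = 5$
$\left(33 + 20438\right) \left(18534 + O{\left(-50,27 \right)}\right) = \left(33 + 20438\right) \left(18534 + 5\right) = 20471 \cdot 18539 = 379511869$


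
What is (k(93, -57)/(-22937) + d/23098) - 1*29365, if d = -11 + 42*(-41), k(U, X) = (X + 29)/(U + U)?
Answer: -1446855151280551/49271290818 ≈ -29365.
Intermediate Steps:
k(U, X) = (29 + X)/(2*U) (k(U, X) = (29 + X)/((2*U)) = (29 + X)*(1/(2*U)) = (29 + X)/(2*U))
d = -1733 (d = -11 - 1722 = -1733)
(k(93, -57)/(-22937) + d/23098) - 1*29365 = (((1/2)*(29 - 57)/93)/(-22937) - 1733/23098) - 1*29365 = (((1/2)*(1/93)*(-28))*(-1/22937) - 1733*1/23098) - 29365 = (-14/93*(-1/22937) - 1733/23098) - 29365 = (14/2133141 - 1733/23098) - 29365 = -3696409981/49271290818 - 29365 = -1446855151280551/49271290818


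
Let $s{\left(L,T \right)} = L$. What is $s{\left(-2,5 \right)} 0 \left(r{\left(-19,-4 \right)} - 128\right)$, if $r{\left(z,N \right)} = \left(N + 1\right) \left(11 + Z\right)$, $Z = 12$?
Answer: $0$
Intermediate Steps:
$r{\left(z,N \right)} = 23 + 23 N$ ($r{\left(z,N \right)} = \left(N + 1\right) \left(11 + 12\right) = \left(1 + N\right) 23 = 23 + 23 N$)
$s{\left(-2,5 \right)} 0 \left(r{\left(-19,-4 \right)} - 128\right) = \left(-2\right) 0 \left(\left(23 + 23 \left(-4\right)\right) - 128\right) = 0 \left(\left(23 - 92\right) - 128\right) = 0 \left(-69 - 128\right) = 0 \left(-197\right) = 0$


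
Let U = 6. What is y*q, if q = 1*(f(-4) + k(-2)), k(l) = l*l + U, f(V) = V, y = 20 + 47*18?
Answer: 5196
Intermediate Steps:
y = 866 (y = 20 + 846 = 866)
k(l) = 6 + l² (k(l) = l*l + 6 = l² + 6 = 6 + l²)
q = 6 (q = 1*(-4 + (6 + (-2)²)) = 1*(-4 + (6 + 4)) = 1*(-4 + 10) = 1*6 = 6)
y*q = 866*6 = 5196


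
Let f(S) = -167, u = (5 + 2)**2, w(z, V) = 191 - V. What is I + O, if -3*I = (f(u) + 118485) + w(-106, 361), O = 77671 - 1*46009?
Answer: -23162/3 ≈ -7720.7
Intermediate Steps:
u = 49 (u = 7**2 = 49)
O = 31662 (O = 77671 - 46009 = 31662)
I = -118148/3 (I = -((-167 + 118485) + (191 - 1*361))/3 = -(118318 + (191 - 361))/3 = -(118318 - 170)/3 = -1/3*118148 = -118148/3 ≈ -39383.)
I + O = -118148/3 + 31662 = -23162/3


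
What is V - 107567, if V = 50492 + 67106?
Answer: 10031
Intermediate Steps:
V = 117598
V - 107567 = 117598 - 107567 = 10031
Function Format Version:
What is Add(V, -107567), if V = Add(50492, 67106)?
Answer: 10031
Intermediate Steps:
V = 117598
Add(V, -107567) = Add(117598, -107567) = 10031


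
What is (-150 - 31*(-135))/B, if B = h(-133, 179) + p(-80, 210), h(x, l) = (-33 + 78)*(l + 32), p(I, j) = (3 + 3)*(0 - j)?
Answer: 269/549 ≈ 0.48998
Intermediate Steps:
p(I, j) = -6*j (p(I, j) = 6*(-j) = -6*j)
h(x, l) = 1440 + 45*l (h(x, l) = 45*(32 + l) = 1440 + 45*l)
B = 8235 (B = (1440 + 45*179) - 6*210 = (1440 + 8055) - 1260 = 9495 - 1260 = 8235)
(-150 - 31*(-135))/B = (-150 - 31*(-135))/8235 = (-150 + 4185)*(1/8235) = 4035*(1/8235) = 269/549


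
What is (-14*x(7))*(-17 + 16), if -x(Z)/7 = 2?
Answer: -196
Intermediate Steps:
x(Z) = -14 (x(Z) = -7*2 = -14)
(-14*x(7))*(-17 + 16) = (-14*(-14))*(-17 + 16) = 196*(-1) = -196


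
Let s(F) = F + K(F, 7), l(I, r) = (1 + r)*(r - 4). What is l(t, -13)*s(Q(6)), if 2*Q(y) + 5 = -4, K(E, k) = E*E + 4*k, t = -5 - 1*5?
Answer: 8925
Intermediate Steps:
t = -10 (t = -5 - 5 = -10)
l(I, r) = (1 + r)*(-4 + r)
K(E, k) = E² + 4*k
Q(y) = -9/2 (Q(y) = -5/2 + (½)*(-4) = -5/2 - 2 = -9/2)
s(F) = 28 + F + F² (s(F) = F + (F² + 4*7) = F + (F² + 28) = F + (28 + F²) = 28 + F + F²)
l(t, -13)*s(Q(6)) = (-4 + (-13)² - 3*(-13))*(28 - 9/2 + (-9/2)²) = (-4 + 169 + 39)*(28 - 9/2 + 81/4) = 204*(175/4) = 8925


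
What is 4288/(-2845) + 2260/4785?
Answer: -2817676/2722665 ≈ -1.0349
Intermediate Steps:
4288/(-2845) + 2260/4785 = 4288*(-1/2845) + 2260*(1/4785) = -4288/2845 + 452/957 = -2817676/2722665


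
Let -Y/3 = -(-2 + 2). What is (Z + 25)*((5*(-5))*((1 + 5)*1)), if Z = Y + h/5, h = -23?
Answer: -3060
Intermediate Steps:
Y = 0 (Y = -(-3)*(-2 + 2) = -(-3)*0 = -3*0 = 0)
Z = -23/5 (Z = 0 - 23/5 = -23/5 ≈ -4.6000)
(Z + 25)*((5*(-5))*((1 + 5)*1)) = (-23/5 + 25)*((5*(-5))*((1 + 5)*1)) = 102*(-150)/5 = 102*(-25*6)/5 = (102/5)*(-150) = -3060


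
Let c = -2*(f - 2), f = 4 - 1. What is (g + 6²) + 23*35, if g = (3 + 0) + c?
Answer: 842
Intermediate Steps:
f = 3
c = -2 (c = -2*(3 - 2) = -2*1 = -2)
g = 1 (g = (3 + 0) - 2 = 3 - 2 = 1)
(g + 6²) + 23*35 = (1 + 6²) + 23*35 = (1 + 36) + 805 = 37 + 805 = 842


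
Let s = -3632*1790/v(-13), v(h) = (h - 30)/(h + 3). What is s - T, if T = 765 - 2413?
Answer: -64941936/43 ≈ -1.5103e+6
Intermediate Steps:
v(h) = (-30 + h)/(3 + h)
s = -65012800/43 (s = -3632*1790*(3 - 13)/(-30 - 13) = -3632/((-43/(-10))*(1/1790)) = -3632/(-1/10*(-43)*(1/1790)) = -3632/((43/10)*(1/1790)) = -3632/43/17900 = -3632*17900/43 = -65012800/43 ≈ -1.5119e+6)
T = -1648
s - T = -65012800/43 - 1*(-1648) = -65012800/43 + 1648 = -64941936/43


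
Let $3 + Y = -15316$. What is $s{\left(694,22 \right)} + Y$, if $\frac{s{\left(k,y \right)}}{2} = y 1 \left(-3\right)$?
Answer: $-15451$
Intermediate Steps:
$s{\left(k,y \right)} = - 6 y$ ($s{\left(k,y \right)} = 2 y 1 \left(-3\right) = 2 y \left(-3\right) = 2 \left(- 3 y\right) = - 6 y$)
$Y = -15319$ ($Y = -3 - 15316 = -15319$)
$s{\left(694,22 \right)} + Y = \left(-6\right) 22 - 15319 = -132 - 15319 = -15451$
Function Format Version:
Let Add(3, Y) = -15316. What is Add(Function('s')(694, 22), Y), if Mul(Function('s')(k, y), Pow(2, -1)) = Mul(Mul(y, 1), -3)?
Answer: -15451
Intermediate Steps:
Function('s')(k, y) = Mul(-6, y) (Function('s')(k, y) = Mul(2, Mul(Mul(y, 1), -3)) = Mul(2, Mul(y, -3)) = Mul(2, Mul(-3, y)) = Mul(-6, y))
Y = -15319 (Y = Add(-3, -15316) = -15319)
Add(Function('s')(694, 22), Y) = Add(Mul(-6, 22), -15319) = Add(-132, -15319) = -15451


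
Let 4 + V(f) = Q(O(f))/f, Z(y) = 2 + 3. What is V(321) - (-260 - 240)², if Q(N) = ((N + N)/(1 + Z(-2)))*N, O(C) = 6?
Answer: -26750424/107 ≈ -2.5000e+5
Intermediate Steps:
Z(y) = 5
Q(N) = N²/3 (Q(N) = ((N + N)/(1 + 5))*N = ((2*N)/6)*N = ((2*N)*(⅙))*N = (N/3)*N = N²/3)
V(f) = -4 + 12/f (V(f) = -4 + ((⅓)*6²)/f = -4 + ((⅓)*36)/f = -4 + 12/f)
V(321) - (-260 - 240)² = (-4 + 12/321) - (-260 - 240)² = (-4 + 12*(1/321)) - 1*(-500)² = (-4 + 4/107) - 1*250000 = -424/107 - 250000 = -26750424/107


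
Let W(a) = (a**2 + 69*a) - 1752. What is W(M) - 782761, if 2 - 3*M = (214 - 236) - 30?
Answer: -782947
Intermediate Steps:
M = 18 (M = 2/3 - ((214 - 236) - 30)/3 = 2/3 - (-22 - 30)/3 = 2/3 - 1/3*(-52) = 2/3 + 52/3 = 18)
W(a) = -1752 + a**2 + 69*a
W(M) - 782761 = (-1752 + 18**2 + 69*18) - 782761 = (-1752 + 324 + 1242) - 782761 = -186 - 782761 = -782947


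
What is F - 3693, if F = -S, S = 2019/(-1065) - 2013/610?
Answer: -2618341/710 ≈ -3687.8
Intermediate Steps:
S = -3689/710 (S = 2019*(-1/1065) - 2013*1/610 = -673/355 - 33/10 = -3689/710 ≈ -5.1958)
F = 3689/710 (F = -1*(-3689/710) = 3689/710 ≈ 5.1958)
F - 3693 = 3689/710 - 3693 = -2618341/710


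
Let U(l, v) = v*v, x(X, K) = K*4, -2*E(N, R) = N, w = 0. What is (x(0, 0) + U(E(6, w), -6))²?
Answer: 1296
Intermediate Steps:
E(N, R) = -N/2
x(X, K) = 4*K
U(l, v) = v²
(x(0, 0) + U(E(6, w), -6))² = (4*0 + (-6)²)² = (0 + 36)² = 36² = 1296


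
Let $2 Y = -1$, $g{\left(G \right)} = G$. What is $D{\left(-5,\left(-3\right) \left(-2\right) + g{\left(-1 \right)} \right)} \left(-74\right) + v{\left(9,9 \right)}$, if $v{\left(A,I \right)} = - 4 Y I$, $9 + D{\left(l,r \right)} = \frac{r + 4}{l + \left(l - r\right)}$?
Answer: $\frac{3642}{5} \approx 728.4$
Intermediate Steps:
$Y = - \frac{1}{2}$ ($Y = \frac{1}{2} \left(-1\right) = - \frac{1}{2} \approx -0.5$)
$D{\left(l,r \right)} = -9 + \frac{4 + r}{- r + 2 l}$ ($D{\left(l,r \right)} = -9 + \frac{r + 4}{l + \left(l - r\right)} = -9 + \frac{4 + r}{- r + 2 l}$)
$v{\left(A,I \right)} = 2 I$ ($v{\left(A,I \right)} = \left(-4\right) \left(- \frac{1}{2}\right) I = 2 I$)
$D{\left(-5,\left(-3\right) \left(-2\right) + g{\left(-1 \right)} \right)} \left(-74\right) + v{\left(9,9 \right)} = \frac{2 \left(2 - -45 + 5 \left(\left(-3\right) \left(-2\right) - 1\right)\right)}{- (\left(-3\right) \left(-2\right) - 1) + 2 \left(-5\right)} \left(-74\right) + 2 \cdot 9 = \frac{2 \left(2 + 45 + 5 \left(6 - 1\right)\right)}{- (6 - 1) - 10} \left(-74\right) + 18 = \frac{2 \left(2 + 45 + 5 \cdot 5\right)}{\left(-1\right) 5 - 10} \left(-74\right) + 18 = \frac{2 \left(2 + 45 + 25\right)}{-5 - 10} \left(-74\right) + 18 = 2 \frac{1}{-15} \cdot 72 \left(-74\right) + 18 = 2 \left(- \frac{1}{15}\right) 72 \left(-74\right) + 18 = \left(- \frac{48}{5}\right) \left(-74\right) + 18 = \frac{3552}{5} + 18 = \frac{3642}{5}$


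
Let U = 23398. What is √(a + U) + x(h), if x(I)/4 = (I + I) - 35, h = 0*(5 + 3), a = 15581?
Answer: -140 + 3*√4331 ≈ 57.431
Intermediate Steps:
h = 0 (h = 0*8 = 0)
x(I) = -140 + 8*I (x(I) = 4*((I + I) - 35) = 4*(2*I - 35) = 4*(-35 + 2*I) = -140 + 8*I)
√(a + U) + x(h) = √(15581 + 23398) + (-140 + 8*0) = √38979 + (-140 + 0) = 3*√4331 - 140 = -140 + 3*√4331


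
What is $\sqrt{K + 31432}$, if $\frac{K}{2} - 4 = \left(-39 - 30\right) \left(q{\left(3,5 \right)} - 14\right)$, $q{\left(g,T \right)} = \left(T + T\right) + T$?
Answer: $3 \sqrt{3478} \approx 176.92$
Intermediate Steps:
$q{\left(g,T \right)} = 3 T$ ($q{\left(g,T \right)} = 2 T + T = 3 T$)
$K = -130$ ($K = 8 + 2 \left(-39 - 30\right) \left(3 \cdot 5 - 14\right) = 8 + 2 \left(- 69 \left(15 - 14\right)\right) = 8 + 2 \left(\left(-69\right) 1\right) = 8 + 2 \left(-69\right) = 8 - 138 = -130$)
$\sqrt{K + 31432} = \sqrt{-130 + 31432} = \sqrt{31302} = 3 \sqrt{3478}$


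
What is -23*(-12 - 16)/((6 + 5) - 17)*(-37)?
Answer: 11914/3 ≈ 3971.3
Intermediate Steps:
-23*(-12 - 16)/((6 + 5) - 17)*(-37) = -(-644)/(11 - 17)*(-37) = -(-644)/(-6)*(-37) = -(-644)*(-1)/6*(-37) = -23*14/3*(-37) = -322/3*(-37) = 11914/3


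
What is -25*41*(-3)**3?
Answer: 27675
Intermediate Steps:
-25*41*(-3)**3 = -1025*(-27) = 27675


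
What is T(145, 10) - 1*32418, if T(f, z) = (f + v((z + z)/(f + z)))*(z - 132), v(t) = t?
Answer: -1553836/31 ≈ -50124.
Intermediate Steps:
T(f, z) = (-132 + z)*(f + 2*z/(f + z)) (T(f, z) = (f + (z + z)/(f + z))*(z - 132) = (f + (2*z)/(f + z))*(-132 + z) = (f + 2*z/(f + z))*(-132 + z) = (-132 + z)*(f + 2*z/(f + z)))
T(145, 10) - 1*32418 = (-264*10 + 2*10² + 145*(-132 + 10)*(145 + 10))/(145 + 10) - 1*32418 = (-2640 + 2*100 + 145*(-122)*155)/155 - 32418 = (-2640 + 200 - 2741950)/155 - 32418 = (1/155)*(-2744390) - 32418 = -548878/31 - 32418 = -1553836/31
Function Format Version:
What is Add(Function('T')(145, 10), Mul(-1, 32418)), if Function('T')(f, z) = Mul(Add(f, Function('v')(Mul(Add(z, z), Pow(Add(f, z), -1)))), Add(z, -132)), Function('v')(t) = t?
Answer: Rational(-1553836, 31) ≈ -50124.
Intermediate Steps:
Function('T')(f, z) = Mul(Add(-132, z), Add(f, Mul(2, z, Pow(Add(f, z), -1)))) (Function('T')(f, z) = Mul(Add(f, Mul(Add(z, z), Pow(Add(f, z), -1))), Add(z, -132)) = Mul(Add(f, Mul(Mul(2, z), Pow(Add(f, z), -1))), Add(-132, z)) = Mul(Add(f, Mul(2, z, Pow(Add(f, z), -1))), Add(-132, z)) = Mul(Add(-132, z), Add(f, Mul(2, z, Pow(Add(f, z), -1)))))
Add(Function('T')(145, 10), Mul(-1, 32418)) = Add(Mul(Pow(Add(145, 10), -1), Add(Mul(-264, 10), Mul(2, Pow(10, 2)), Mul(145, Add(-132, 10), Add(145, 10)))), Mul(-1, 32418)) = Add(Mul(Pow(155, -1), Add(-2640, Mul(2, 100), Mul(145, -122, 155))), -32418) = Add(Mul(Rational(1, 155), Add(-2640, 200, -2741950)), -32418) = Add(Mul(Rational(1, 155), -2744390), -32418) = Add(Rational(-548878, 31), -32418) = Rational(-1553836, 31)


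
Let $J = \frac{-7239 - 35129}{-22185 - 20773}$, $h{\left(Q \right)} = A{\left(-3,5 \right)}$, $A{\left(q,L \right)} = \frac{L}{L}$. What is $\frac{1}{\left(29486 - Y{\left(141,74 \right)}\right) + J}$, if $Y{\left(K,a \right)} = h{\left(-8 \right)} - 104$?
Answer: $\frac{21479}{635563315} \approx 3.3795 \cdot 10^{-5}$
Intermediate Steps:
$A{\left(q,L \right)} = 1$
$h{\left(Q \right)} = 1$
$Y{\left(K,a \right)} = -103$ ($Y{\left(K,a \right)} = 1 - 104 = -103$)
$J = \frac{21184}{21479}$ ($J = - \frac{42368}{-42958} = \left(-42368\right) \left(- \frac{1}{42958}\right) = \frac{21184}{21479} \approx 0.98627$)
$\frac{1}{\left(29486 - Y{\left(141,74 \right)}\right) + J} = \frac{1}{\left(29486 - -103\right) + \frac{21184}{21479}} = \frac{1}{\left(29486 + 103\right) + \frac{21184}{21479}} = \frac{1}{29589 + \frac{21184}{21479}} = \frac{1}{\frac{635563315}{21479}} = \frac{21479}{635563315}$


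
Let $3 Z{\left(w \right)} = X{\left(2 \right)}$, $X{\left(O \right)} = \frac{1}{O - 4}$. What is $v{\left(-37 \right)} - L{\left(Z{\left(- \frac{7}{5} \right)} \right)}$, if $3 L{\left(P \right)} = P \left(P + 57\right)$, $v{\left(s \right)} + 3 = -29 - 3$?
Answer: $- \frac{3439}{108} \approx -31.843$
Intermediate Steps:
$v{\left(s \right)} = -35$ ($v{\left(s \right)} = -3 - 32 = -35$)
$X{\left(O \right)} = \frac{1}{-4 + O}$
$Z{\left(w \right)} = - \frac{1}{6}$ ($Z{\left(w \right)} = \frac{1}{3 \left(-4 + 2\right)} = \frac{1}{3 \left(-2\right)} = \frac{1}{3} \left(- \frac{1}{2}\right) = - \frac{1}{6}$)
$L{\left(P \right)} = \frac{P \left(57 + P\right)}{3}$ ($L{\left(P \right)} = \frac{P \left(P + 57\right)}{3} = \frac{P \left(57 + P\right)}{3}$)
$v{\left(-37 \right)} - L{\left(Z{\left(- \frac{7}{5} \right)} \right)} = -35 - \frac{1}{3} \left(- \frac{1}{6}\right) \left(57 - \frac{1}{6}\right) = -35 - \frac{1}{3} \left(- \frac{1}{6}\right) \frac{341}{6} = -35 - - \frac{341}{108} = -35 + \frac{341}{108} = - \frac{3439}{108}$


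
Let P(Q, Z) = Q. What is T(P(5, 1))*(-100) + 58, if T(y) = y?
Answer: -442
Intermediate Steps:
T(P(5, 1))*(-100) + 58 = 5*(-100) + 58 = -500 + 58 = -442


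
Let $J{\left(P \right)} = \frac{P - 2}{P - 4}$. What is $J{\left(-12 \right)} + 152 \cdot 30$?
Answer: $\frac{36487}{8} \approx 4560.9$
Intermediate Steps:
$J{\left(P \right)} = \frac{-2 + P}{-4 + P}$
$J{\left(-12 \right)} + 152 \cdot 30 = \frac{-2 - 12}{-4 - 12} + 152 \cdot 30 = \frac{1}{-16} \left(-14\right) + 4560 = \left(- \frac{1}{16}\right) \left(-14\right) + 4560 = \frac{7}{8} + 4560 = \frac{36487}{8}$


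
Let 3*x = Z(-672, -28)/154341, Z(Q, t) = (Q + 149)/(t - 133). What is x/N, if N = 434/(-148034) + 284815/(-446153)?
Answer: -17270980152323/1578747620267416368 ≈ -1.0940e-5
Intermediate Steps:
N = -21177967056/33022906601 (N = 434*(-1/148034) + 284815*(-1/446153) = -217/74017 - 284815/446153 = -21177967056/33022906601 ≈ -0.64131)
Z(Q, t) = (149 + Q)/(-133 + t)
x = 523/74546703 (x = (((149 - 672)/(-133 - 28))/154341)/3 = ((-523/(-161))*(1/154341))/3 = (-1/161*(-523)*(1/154341))/3 = ((523/161)*(1/154341))/3 = (⅓)*(523/24848901) = 523/74546703 ≈ 7.0157e-6)
x/N = 523/(74546703*(-21177967056/33022906601)) = (523/74546703)*(-33022906601/21177967056) = -17270980152323/1578747620267416368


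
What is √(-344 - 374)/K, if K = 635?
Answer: I*√718/635 ≈ 0.042198*I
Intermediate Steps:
√(-344 - 374)/K = √(-344 - 374)/635 = √(-718)*(1/635) = (I*√718)*(1/635) = I*√718/635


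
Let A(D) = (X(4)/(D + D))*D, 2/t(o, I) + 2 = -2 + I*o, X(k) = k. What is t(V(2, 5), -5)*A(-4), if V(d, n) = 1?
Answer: -4/9 ≈ -0.44444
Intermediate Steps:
t(o, I) = 2/(-4 + I*o) (t(o, I) = 2/(-2 + (-2 + I*o)) = 2/(-4 + I*o))
A(D) = 2 (A(D) = (4/(D + D))*D = (4/((2*D)))*D = (4*(1/(2*D)))*D = (2/D)*D = 2)
t(V(2, 5), -5)*A(-4) = (2/(-4 - 5*1))*2 = (2/(-4 - 5))*2 = (2/(-9))*2 = (2*(-1/9))*2 = -2/9*2 = -4/9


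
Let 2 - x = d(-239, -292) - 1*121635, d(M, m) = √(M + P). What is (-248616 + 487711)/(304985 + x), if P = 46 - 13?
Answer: 10200318709/18200633109 + 47819*I*√206/36401266218 ≈ 0.56044 + 1.8855e-5*I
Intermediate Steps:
P = 33
d(M, m) = √(33 + M) (d(M, m) = √(M + 33) = √(33 + M))
x = 121637 - I*√206 (x = 2 - (√(33 - 239) - 1*121635) = 2 - (√(-206) - 121635) = 2 - (I*√206 - 121635) = 2 - (-121635 + I*√206) = 2 + (121635 - I*√206) = 121637 - I*√206 ≈ 1.2164e+5 - 14.353*I)
(-248616 + 487711)/(304985 + x) = (-248616 + 487711)/(304985 + (121637 - I*√206)) = 239095/(426622 - I*√206)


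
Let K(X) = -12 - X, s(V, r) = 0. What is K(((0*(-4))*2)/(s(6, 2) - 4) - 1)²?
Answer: 121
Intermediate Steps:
K(((0*(-4))*2)/(s(6, 2) - 4) - 1)² = (-12 - (((0*(-4))*2)/(0 - 4) - 1))² = (-12 - ((0*2)/(-4) - 1))² = (-12 - (0*(-¼) - 1))² = (-12 - (0 - 1))² = (-12 - 1*(-1))² = (-12 + 1)² = (-11)² = 121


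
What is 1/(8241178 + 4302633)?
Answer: 1/12543811 ≈ 7.9721e-8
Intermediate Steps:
1/(8241178 + 4302633) = 1/12543811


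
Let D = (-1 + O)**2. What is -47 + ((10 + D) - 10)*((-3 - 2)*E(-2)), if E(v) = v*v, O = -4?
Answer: -547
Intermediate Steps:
E(v) = v**2
D = 25 (D = (-1 - 4)**2 = (-5)**2 = 25)
-47 + ((10 + D) - 10)*((-3 - 2)*E(-2)) = -47 + ((10 + 25) - 10)*((-3 - 2)*(-2)**2) = -47 + (35 - 10)*(-5*4) = -47 + 25*(-20) = -47 - 500 = -547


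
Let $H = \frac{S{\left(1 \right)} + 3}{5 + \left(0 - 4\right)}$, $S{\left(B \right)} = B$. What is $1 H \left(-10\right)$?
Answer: $-40$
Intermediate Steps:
$H = 4$ ($H = \frac{1 + 3}{5 + \left(0 - 4\right)} = \frac{4}{5 - 4} = \frac{4}{1} = 4 \cdot 1 = 4$)
$1 H \left(-10\right) = 1 \cdot 4 \left(-10\right) = 4 \left(-10\right) = -40$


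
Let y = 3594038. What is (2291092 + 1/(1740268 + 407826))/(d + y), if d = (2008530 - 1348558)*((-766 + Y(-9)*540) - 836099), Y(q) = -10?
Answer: -289498881097/70238595269772644 ≈ -4.1216e-6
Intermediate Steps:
d = -555871316580 (d = (2008530 - 1348558)*((-766 - 10*540) - 836099) = 659972*((-766 - 5400) - 836099) = 659972*(-6166 - 836099) = 659972*(-842265) = -555871316580)
(2291092 + 1/(1740268 + 407826))/(d + y) = (2291092 + 1/(1740268 + 407826))/(-555871316580 + 3594038) = (2291092 + 1/2148094)/(-555867722542) = (2291092 + 1/2148094)*(-1/555867722542) = (4921480978649/2148094)*(-1/555867722542) = -289498881097/70238595269772644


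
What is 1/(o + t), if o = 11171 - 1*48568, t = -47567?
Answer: -1/84964 ≈ -1.1770e-5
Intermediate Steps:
o = -37397 (o = 11171 - 48568 = -37397)
1/(o + t) = 1/(-37397 - 47567) = 1/(-84964) = -1/84964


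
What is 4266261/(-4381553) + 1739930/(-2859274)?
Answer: -901000212082/569457298751 ≈ -1.5822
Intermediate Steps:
4266261/(-4381553) + 1739930/(-2859274) = 4266261*(-1/4381553) + 1739930*(-1/2859274) = -4266261/4381553 - 869965/1429637 = -901000212082/569457298751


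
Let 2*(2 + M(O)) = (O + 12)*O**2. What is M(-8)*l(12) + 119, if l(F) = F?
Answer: 1631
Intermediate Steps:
M(O) = -2 + O**2*(12 + O)/2 (M(O) = -2 + ((O + 12)*O**2)/2 = -2 + ((12 + O)*O**2)/2 = -2 + (O**2*(12 + O))/2 = -2 + O**2*(12 + O)/2)
M(-8)*l(12) + 119 = (-2 + (1/2)*(-8)**3 + 6*(-8)**2)*12 + 119 = (-2 + (1/2)*(-512) + 6*64)*12 + 119 = (-2 - 256 + 384)*12 + 119 = 126*12 + 119 = 1512 + 119 = 1631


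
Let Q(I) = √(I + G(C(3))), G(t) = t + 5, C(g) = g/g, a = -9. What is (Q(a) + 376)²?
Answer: (376 + I*√3)² ≈ 1.4137e+5 + 1303.0*I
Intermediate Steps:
C(g) = 1
G(t) = 5 + t
Q(I) = √(6 + I) (Q(I) = √(I + (5 + 1)) = √(I + 6) = √(6 + I))
(Q(a) + 376)² = (√(6 - 9) + 376)² = (√(-3) + 376)² = (I*√3 + 376)² = (376 + I*√3)²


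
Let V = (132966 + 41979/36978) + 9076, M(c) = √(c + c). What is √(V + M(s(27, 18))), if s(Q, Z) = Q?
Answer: √(21580652741310 + 455790828*√6)/12326 ≈ 376.90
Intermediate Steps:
M(c) = √2*√c (M(c) = √(2*c) = √2*√c)
V = 1750823685/12326 (V = (132966 + 41979*(1/36978)) + 9076 = (132966 + 13993/12326) + 9076 = 1638952909/12326 + 9076 = 1750823685/12326 ≈ 1.4204e+5)
√(V + M(s(27, 18))) = √(1750823685/12326 + √2*√27) = √(1750823685/12326 + √2*(3*√3)) = √(1750823685/12326 + 3*√6)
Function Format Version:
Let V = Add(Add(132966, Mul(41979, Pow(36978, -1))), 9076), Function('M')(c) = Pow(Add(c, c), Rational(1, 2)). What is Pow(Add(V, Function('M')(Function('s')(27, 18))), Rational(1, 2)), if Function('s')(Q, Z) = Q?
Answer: Mul(Rational(1, 12326), Pow(Add(21580652741310, Mul(455790828, Pow(6, Rational(1, 2)))), Rational(1, 2))) ≈ 376.90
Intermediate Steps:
Function('M')(c) = Mul(Pow(2, Rational(1, 2)), Pow(c, Rational(1, 2))) (Function('M')(c) = Pow(Mul(2, c), Rational(1, 2)) = Mul(Pow(2, Rational(1, 2)), Pow(c, Rational(1, 2))))
V = Rational(1750823685, 12326) (V = Add(Add(132966, Mul(41979, Rational(1, 36978))), 9076) = Add(Add(132966, Rational(13993, 12326)), 9076) = Add(Rational(1638952909, 12326), 9076) = Rational(1750823685, 12326) ≈ 1.4204e+5)
Pow(Add(V, Function('M')(Function('s')(27, 18))), Rational(1, 2)) = Pow(Add(Rational(1750823685, 12326), Mul(Pow(2, Rational(1, 2)), Pow(27, Rational(1, 2)))), Rational(1, 2)) = Pow(Add(Rational(1750823685, 12326), Mul(Pow(2, Rational(1, 2)), Mul(3, Pow(3, Rational(1, 2))))), Rational(1, 2)) = Pow(Add(Rational(1750823685, 12326), Mul(3, Pow(6, Rational(1, 2)))), Rational(1, 2))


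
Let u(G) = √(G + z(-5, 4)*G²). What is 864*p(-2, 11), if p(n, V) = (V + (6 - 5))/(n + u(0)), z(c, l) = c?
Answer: -5184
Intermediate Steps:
u(G) = √(G - 5*G²)
p(n, V) = (1 + V)/n (p(n, V) = (V + (6 - 5))/(n + √(0*(1 - 5*0))) = (V + 1)/(n + √(0*(1 + 0))) = (1 + V)/(n + √(0*1)) = (1 + V)/(n + √0) = (1 + V)/(n + 0) = (1 + V)/n)
864*p(-2, 11) = 864*((1 + 11)/(-2)) = 864*(-½*12) = 864*(-6) = -5184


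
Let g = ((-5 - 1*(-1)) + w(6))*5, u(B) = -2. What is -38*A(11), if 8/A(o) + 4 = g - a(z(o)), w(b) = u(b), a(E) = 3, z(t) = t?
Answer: 304/37 ≈ 8.2162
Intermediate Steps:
w(b) = -2
g = -30 (g = ((-5 - 1*(-1)) - 2)*5 = ((-5 + 1) - 2)*5 = (-4 - 2)*5 = -6*5 = -30)
A(o) = -8/37 (A(o) = 8/(-4 + (-30 - 1*3)) = 8/(-4 + (-30 - 3)) = 8/(-4 - 33) = 8/(-37) = 8*(-1/37) = -8/37)
-38*A(11) = -38*(-8/37) = 304/37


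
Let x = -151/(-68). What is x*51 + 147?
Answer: 1041/4 ≈ 260.25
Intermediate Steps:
x = 151/68 (x = -151*(-1/68) = 151/68 ≈ 2.2206)
x*51 + 147 = (151/68)*51 + 147 = 453/4 + 147 = 1041/4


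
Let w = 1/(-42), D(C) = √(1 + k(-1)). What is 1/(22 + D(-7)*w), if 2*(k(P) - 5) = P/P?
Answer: 77616/1707539 + 42*√26/1707539 ≈ 0.045580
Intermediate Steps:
k(P) = 11/2 (k(P) = 5 + (P/P)/2 = 5 + (½)*1 = 5 + ½ = 11/2)
D(C) = √26/2 (D(C) = √(1 + 11/2) = √(13/2) = √26/2)
w = -1/42 ≈ -0.023810
1/(22 + D(-7)*w) = 1/(22 + (√26/2)*(-1/42)) = 1/(22 - √26/84)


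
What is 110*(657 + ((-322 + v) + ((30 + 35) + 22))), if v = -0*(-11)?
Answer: 46420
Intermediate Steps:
v = 0 (v = -1*0 = 0)
110*(657 + ((-322 + v) + ((30 + 35) + 22))) = 110*(657 + ((-322 + 0) + ((30 + 35) + 22))) = 110*(657 + (-322 + (65 + 22))) = 110*(657 + (-322 + 87)) = 110*(657 - 235) = 110*422 = 46420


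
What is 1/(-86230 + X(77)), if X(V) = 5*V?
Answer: -1/85845 ≈ -1.1649e-5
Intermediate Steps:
1/(-86230 + X(77)) = 1/(-86230 + 5*77) = 1/(-86230 + 385) = 1/(-85845) = -1/85845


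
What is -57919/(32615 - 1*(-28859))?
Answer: -57919/61474 ≈ -0.94217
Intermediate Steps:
-57919/(32615 - 1*(-28859)) = -57919/(32615 + 28859) = -57919/61474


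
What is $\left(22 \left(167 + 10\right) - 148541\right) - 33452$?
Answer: $-178099$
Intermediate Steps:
$\left(22 \left(167 + 10\right) - 148541\right) - 33452 = \left(22 \cdot 177 - 148541\right) - 33452 = \left(3894 - 148541\right) - 33452 = -144647 - 33452 = -178099$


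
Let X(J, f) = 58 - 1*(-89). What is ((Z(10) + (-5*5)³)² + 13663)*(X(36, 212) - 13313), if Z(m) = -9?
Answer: -3218239359754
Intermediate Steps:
X(J, f) = 147 (X(J, f) = 58 + 89 = 147)
((Z(10) + (-5*5)³)² + 13663)*(X(36, 212) - 13313) = ((-9 + (-5*5)³)² + 13663)*(147 - 13313) = ((-9 + (-25)³)² + 13663)*(-13166) = ((-9 - 15625)² + 13663)*(-13166) = ((-15634)² + 13663)*(-13166) = (244421956 + 13663)*(-13166) = 244435619*(-13166) = -3218239359754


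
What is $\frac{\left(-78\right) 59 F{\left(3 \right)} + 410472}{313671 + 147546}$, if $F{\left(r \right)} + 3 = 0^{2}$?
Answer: $\frac{141426}{153739} \approx 0.91991$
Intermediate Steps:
$F{\left(r \right)} = -3$ ($F{\left(r \right)} = -3 + 0^{2} = -3 + 0 = -3$)
$\frac{\left(-78\right) 59 F{\left(3 \right)} + 410472}{313671 + 147546} = \frac{\left(-78\right) 59 \left(-3\right) + 410472}{313671 + 147546} = \frac{\left(-4602\right) \left(-3\right) + 410472}{461217} = \left(13806 + 410472\right) \frac{1}{461217} = 424278 \cdot \frac{1}{461217} = \frac{141426}{153739}$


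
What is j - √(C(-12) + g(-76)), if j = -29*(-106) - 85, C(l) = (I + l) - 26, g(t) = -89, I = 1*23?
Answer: 2989 - 2*I*√26 ≈ 2989.0 - 10.198*I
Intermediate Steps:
I = 23
C(l) = -3 + l (C(l) = (23 + l) - 26 = -3 + l)
j = 2989 (j = 3074 - 85 = 2989)
j - √(C(-12) + g(-76)) = 2989 - √((-3 - 12) - 89) = 2989 - √(-15 - 89) = 2989 - √(-104) = 2989 - 2*I*√26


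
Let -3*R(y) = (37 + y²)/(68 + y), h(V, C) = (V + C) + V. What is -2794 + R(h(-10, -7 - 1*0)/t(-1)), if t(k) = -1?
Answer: -797056/285 ≈ -2796.7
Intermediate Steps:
h(V, C) = C + 2*V (h(V, C) = (C + V) + V = C + 2*V)
R(y) = -(37 + y²)/(3*(68 + y))
-2794 + R(h(-10, -7 - 1*0)/t(-1)) = -2794 + (-37 - (((-7 - 1*0) + 2*(-10))/(-1))²)/(3*(68 + ((-7 - 1*0) + 2*(-10))/(-1))) = -2794 + (-37 - (((-7 + 0) - 20)*(-1))²)/(3*(68 + ((-7 + 0) - 20)*(-1))) = -2794 + (-37 - ((-7 - 20)*(-1))²)/(3*(68 + (-7 - 20)*(-1))) = -2794 + (-37 - (-27*(-1))²)/(3*(68 - 27*(-1))) = -2794 + (-37 - 1*27²)/(3*(68 + 27)) = -2794 + (⅓)*(-37 - 1*729)/95 = -2794 + (⅓)*(1/95)*(-37 - 729) = -2794 + (⅓)*(1/95)*(-766) = -2794 - 766/285 = -797056/285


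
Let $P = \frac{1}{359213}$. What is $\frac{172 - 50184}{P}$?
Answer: $-17964960556$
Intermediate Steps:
$P = \frac{1}{359213} \approx 2.7839 \cdot 10^{-6}$
$\frac{172 - 50184}{P} = \left(172 - 50184\right) \frac{1}{\frac{1}{359213}} = \left(172 - 50184\right) 359213 = \left(-50012\right) 359213 = -17964960556$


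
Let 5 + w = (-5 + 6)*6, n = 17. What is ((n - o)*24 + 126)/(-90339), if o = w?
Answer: -170/30113 ≈ -0.0056454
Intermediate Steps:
w = 1 (w = -5 + (-5 + 6)*6 = -5 + 1*6 = -5 + 6 = 1)
o = 1
((n - o)*24 + 126)/(-90339) = ((17 - 1*1)*24 + 126)/(-90339) = ((17 - 1)*24 + 126)*(-1/90339) = (16*24 + 126)*(-1/90339) = (384 + 126)*(-1/90339) = 510*(-1/90339) = -170/30113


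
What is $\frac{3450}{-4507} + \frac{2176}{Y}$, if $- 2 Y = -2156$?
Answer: $\frac{3044066}{2429273} \approx 1.2531$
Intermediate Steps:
$Y = 1078$ ($Y = \left(- \frac{1}{2}\right) \left(-2156\right) = 1078$)
$\frac{3450}{-4507} + \frac{2176}{Y} = \frac{3450}{-4507} + \frac{2176}{1078} = 3450 \left(- \frac{1}{4507}\right) + 2176 \cdot \frac{1}{1078} = - \frac{3450}{4507} + \frac{1088}{539} = \frac{3044066}{2429273}$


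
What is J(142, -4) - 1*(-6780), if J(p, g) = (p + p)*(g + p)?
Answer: 45972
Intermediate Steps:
J(p, g) = 2*p*(g + p) (J(p, g) = (2*p)*(g + p) = 2*p*(g + p))
J(142, -4) - 1*(-6780) = 2*142*(-4 + 142) - 1*(-6780) = 2*142*138 + 6780 = 39192 + 6780 = 45972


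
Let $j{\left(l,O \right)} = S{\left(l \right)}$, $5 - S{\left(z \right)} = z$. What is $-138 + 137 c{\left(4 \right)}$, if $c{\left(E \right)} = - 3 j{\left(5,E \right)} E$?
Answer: $-138$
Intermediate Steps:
$S{\left(z \right)} = 5 - z$
$j{\left(l,O \right)} = 5 - l$
$c{\left(E \right)} = 0$ ($c{\left(E \right)} = - 3 \left(5 - 5\right) E = \left(-3\right) 0 E = 0 E = 0$)
$-138 + 137 c{\left(4 \right)} = -138 + 137 \cdot 0 = -138 + 0 = -138$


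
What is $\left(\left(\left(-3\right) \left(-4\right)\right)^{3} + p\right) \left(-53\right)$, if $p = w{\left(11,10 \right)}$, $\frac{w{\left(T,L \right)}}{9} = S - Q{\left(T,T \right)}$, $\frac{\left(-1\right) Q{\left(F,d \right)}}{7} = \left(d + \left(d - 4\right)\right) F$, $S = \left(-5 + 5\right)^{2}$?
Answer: $-752706$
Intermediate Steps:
$S = 0$ ($S = 0^{2} = 0$)
$Q{\left(F,d \right)} = - 7 F \left(-4 + 2 d\right)$ ($Q{\left(F,d \right)} = - 7 \left(d + \left(d - 4\right)\right) F = - 7 \left(d + \left(-4 + d\right)\right) F = - 7 \left(-4 + 2 d\right) F = - 7 F \left(-4 + 2 d\right)$)
$w{\left(T,L \right)} = - 126 T \left(2 - T\right)$ ($w{\left(T,L \right)} = 9 \left(0 - 14 T \left(2 - T\right)\right) = 9 \left(- 14 T \left(2 - T\right)\right) = - 126 T \left(2 - T\right)$)
$p = 12474$ ($p = 126 \cdot 11 \left(-2 + 11\right) = 126 \cdot 11 \cdot 9 = 12474$)
$\left(\left(\left(-3\right) \left(-4\right)\right)^{3} + p\right) \left(-53\right) = \left(\left(\left(-3\right) \left(-4\right)\right)^{3} + 12474\right) \left(-53\right) = \left(12^{3} + 12474\right) \left(-53\right) = \left(1728 + 12474\right) \left(-53\right) = 14202 \left(-53\right) = -752706$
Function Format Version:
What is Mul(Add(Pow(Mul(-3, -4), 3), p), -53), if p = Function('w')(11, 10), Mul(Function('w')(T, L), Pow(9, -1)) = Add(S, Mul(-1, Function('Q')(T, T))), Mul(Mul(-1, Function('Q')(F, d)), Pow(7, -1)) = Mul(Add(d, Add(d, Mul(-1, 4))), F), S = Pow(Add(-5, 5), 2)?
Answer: -752706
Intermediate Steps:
S = 0 (S = Pow(0, 2) = 0)
Function('Q')(F, d) = Mul(-7, F, Add(-4, Mul(2, d))) (Function('Q')(F, d) = Mul(-7, Mul(Add(d, Add(d, Mul(-1, 4))), F)) = Mul(-7, Mul(Add(d, Add(d, -4)), F)) = Mul(-7, Mul(Add(d, Add(-4, d)), F)) = Mul(-7, Mul(Add(-4, Mul(2, d)), F)) = Mul(-7, Mul(F, Add(-4, Mul(2, d)))) = Mul(-7, F, Add(-4, Mul(2, d))))
Function('w')(T, L) = Mul(-126, T, Add(2, Mul(-1, T))) (Function('w')(T, L) = Mul(9, Add(0, Mul(-1, Mul(14, T, Add(2, Mul(-1, T)))))) = Mul(9, Add(0, Mul(-14, T, Add(2, Mul(-1, T))))) = Mul(9, Mul(-14, T, Add(2, Mul(-1, T)))) = Mul(-126, T, Add(2, Mul(-1, T))))
p = 12474 (p = Mul(126, 11, Add(-2, 11)) = Mul(126, 11, 9) = 12474)
Mul(Add(Pow(Mul(-3, -4), 3), p), -53) = Mul(Add(Pow(Mul(-3, -4), 3), 12474), -53) = Mul(Add(Pow(12, 3), 12474), -53) = Mul(Add(1728, 12474), -53) = Mul(14202, -53) = -752706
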